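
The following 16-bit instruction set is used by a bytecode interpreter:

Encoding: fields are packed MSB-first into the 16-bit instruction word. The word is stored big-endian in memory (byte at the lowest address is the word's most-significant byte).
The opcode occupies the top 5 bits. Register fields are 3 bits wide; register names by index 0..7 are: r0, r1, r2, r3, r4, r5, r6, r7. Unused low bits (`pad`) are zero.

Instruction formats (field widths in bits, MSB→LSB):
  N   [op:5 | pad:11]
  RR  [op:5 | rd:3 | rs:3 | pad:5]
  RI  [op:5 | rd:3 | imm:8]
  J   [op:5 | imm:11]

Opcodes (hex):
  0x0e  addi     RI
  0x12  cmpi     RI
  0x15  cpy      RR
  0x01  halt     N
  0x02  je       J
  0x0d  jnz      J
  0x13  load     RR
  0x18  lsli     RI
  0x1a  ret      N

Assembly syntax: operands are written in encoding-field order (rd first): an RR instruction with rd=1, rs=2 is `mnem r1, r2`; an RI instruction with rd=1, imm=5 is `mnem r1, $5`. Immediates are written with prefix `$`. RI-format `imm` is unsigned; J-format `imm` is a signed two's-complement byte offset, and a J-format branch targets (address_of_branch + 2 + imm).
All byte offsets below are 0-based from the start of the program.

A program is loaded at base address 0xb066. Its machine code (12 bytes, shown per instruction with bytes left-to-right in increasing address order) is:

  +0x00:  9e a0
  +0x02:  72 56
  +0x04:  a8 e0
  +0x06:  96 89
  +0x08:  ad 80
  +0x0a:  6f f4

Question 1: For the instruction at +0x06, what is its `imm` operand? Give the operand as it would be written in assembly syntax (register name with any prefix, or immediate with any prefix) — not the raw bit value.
$137

off 0x06: read 96 89 as big → 0x9689
  opcode bits[15:11]=0x12: cmpi/RI
  [10:8] rd=6 = r6
  [7:0] imm=137 = $137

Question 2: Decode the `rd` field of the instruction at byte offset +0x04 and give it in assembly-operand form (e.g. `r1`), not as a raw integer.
off 0x04: read a8 e0 as big → 0xa8e0
  top 5b → 0x15 → cpy [RR]
  rd: (w>>8)&0x7=0x0 → r0
  rs: (w>>5)&0x7=0x7 → r7

r0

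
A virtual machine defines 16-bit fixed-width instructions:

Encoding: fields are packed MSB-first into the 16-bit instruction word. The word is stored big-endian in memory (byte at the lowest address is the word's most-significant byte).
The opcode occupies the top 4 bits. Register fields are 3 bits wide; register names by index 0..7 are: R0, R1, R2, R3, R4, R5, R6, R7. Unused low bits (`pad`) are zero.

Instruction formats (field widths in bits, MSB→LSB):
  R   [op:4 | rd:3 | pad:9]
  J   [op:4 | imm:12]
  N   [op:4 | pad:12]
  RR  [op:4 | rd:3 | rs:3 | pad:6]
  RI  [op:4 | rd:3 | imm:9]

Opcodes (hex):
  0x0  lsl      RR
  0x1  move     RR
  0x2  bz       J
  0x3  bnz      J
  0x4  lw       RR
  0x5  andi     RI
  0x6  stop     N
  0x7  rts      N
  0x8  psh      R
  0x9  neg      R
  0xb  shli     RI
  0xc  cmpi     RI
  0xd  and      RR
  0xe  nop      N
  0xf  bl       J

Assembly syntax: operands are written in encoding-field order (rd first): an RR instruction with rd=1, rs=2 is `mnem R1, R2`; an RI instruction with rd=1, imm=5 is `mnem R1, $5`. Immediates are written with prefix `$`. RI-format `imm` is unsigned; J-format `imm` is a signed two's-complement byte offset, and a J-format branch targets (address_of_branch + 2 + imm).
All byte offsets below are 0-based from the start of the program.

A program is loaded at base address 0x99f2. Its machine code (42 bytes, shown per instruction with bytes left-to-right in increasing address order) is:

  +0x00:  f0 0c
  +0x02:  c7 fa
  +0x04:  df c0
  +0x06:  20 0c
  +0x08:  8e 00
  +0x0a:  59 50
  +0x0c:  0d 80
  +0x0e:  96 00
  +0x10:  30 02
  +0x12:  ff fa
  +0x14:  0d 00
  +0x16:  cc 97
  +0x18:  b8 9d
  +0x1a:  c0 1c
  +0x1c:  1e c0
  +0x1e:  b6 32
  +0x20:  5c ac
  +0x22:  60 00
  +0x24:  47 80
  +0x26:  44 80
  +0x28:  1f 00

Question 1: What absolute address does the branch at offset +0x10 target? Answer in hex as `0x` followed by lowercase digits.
0x9a06

@+10  big-endian(30 02) = 0x3002
  op=0x3002>>12=0x3 ⇒ bnz (J)
  [11:0] imm=2 = $2
  target = base 0x99f2 + off 0x10 + 2 + imm 2 = 0x9a06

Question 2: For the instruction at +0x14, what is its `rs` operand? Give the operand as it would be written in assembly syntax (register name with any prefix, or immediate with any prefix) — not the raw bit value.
off 0x14: read 0d 00 as big → 0x0d00
  opcode bits[15:12]=0x0: lsl/RR
  [11:9] rd=6 = R6
  [8:6] rs=4 = R4

R4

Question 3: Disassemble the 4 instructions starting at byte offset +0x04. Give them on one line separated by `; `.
off 0x04: read df c0 as big → 0xdfc0
  top 4b → 0xd → and [RR]
  rd@[11:9]=0x7 ⇒ R7
  rs@[8:6]=0x7 ⇒ R7
off 0x06: read 20 0c as big → 0x200c
  top 4b → 0x2 → bz [J]
  imm@[11:0]=0xc ⇒ $12
off 0x08: read 8e 00 as big → 0x8e00
  top 4b → 0x8 → psh [R]
  rd@[11:9]=0x7 ⇒ R7
off 0x0a: read 59 50 as big → 0x5950
  top 4b → 0x5 → andi [RI]
  rd@[11:9]=0x4 ⇒ R4
  imm@[8:0]=0x150 ⇒ $336

and R7, R7; bz $12; psh R7; andi R4, $336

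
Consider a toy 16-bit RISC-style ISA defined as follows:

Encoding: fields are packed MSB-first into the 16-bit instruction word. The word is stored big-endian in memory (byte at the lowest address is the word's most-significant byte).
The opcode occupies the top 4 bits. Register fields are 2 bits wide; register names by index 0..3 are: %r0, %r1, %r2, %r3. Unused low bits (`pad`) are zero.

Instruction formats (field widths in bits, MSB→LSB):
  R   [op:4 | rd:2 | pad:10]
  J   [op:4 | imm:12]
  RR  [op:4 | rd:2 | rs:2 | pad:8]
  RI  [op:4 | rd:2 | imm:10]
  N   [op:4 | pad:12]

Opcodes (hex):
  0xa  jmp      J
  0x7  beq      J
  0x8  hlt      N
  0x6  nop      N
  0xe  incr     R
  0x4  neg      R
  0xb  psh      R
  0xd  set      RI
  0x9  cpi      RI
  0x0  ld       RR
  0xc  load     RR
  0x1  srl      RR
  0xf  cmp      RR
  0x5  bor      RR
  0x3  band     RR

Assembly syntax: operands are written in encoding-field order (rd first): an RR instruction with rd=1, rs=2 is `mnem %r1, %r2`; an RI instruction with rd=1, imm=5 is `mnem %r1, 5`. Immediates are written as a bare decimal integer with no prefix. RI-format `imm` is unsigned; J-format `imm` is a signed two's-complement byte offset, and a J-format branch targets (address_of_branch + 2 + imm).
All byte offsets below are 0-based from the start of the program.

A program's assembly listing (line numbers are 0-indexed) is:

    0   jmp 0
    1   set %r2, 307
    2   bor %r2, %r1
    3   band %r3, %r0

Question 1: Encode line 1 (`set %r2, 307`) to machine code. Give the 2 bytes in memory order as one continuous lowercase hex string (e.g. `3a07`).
d933

L1: set op=0xd:4|rd=2:2|imm=307:10 ⇒ 0xd933 ⇒ big d9 33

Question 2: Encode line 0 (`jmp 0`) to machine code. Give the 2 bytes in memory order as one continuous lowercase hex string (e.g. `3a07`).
0. jmp fields op=0xa:4|imm=0:12 → word a000h → a0 00

a000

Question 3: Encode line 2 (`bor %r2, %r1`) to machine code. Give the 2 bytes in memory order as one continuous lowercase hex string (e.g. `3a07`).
line 2 (bor): pack op=0x5:4|rd=2:2|rs=1:2|pad=0:8 = 0x5900; big→ 59 00

5900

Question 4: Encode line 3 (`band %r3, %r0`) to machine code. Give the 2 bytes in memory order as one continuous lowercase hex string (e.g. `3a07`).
L3: band op=0x3:4|rd=3:2|rs=0:2|pad=0:8 ⇒ 0x3c00 ⇒ big 3c 00

3c00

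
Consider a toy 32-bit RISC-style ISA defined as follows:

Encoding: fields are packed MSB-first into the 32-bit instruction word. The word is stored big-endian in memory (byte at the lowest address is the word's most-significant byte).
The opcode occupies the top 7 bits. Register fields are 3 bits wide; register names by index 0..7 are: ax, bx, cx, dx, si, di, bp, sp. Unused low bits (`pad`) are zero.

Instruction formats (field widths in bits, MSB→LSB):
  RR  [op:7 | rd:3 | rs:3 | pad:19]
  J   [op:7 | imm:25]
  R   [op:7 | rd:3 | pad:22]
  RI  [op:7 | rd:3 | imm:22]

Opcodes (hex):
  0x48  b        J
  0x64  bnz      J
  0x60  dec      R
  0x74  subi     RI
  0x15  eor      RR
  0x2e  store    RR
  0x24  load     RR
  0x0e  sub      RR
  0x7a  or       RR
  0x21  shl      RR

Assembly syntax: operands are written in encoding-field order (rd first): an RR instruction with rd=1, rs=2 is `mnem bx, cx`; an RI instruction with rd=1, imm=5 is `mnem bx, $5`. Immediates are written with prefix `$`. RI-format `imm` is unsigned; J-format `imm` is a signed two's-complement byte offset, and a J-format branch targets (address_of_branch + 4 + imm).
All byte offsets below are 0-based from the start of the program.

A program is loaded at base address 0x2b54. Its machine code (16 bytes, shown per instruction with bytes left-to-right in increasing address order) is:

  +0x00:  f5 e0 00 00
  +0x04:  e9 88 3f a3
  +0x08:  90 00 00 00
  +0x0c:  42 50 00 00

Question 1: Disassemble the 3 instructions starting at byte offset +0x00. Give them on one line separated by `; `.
or sp, si; subi bp, $540579; b $0

@+00  big-endian(f5 e0 00 00) = 0xf5e00000
  op=0xf5e00000>>25=0x7a ⇒ or (RR)
  rd: (w>>22)&0x7=0x7 → sp
  rs: (w>>19)&0x7=0x4 → si
@+04  big-endian(e9 88 3f a3) = 0xe9883fa3
  op=0xe9883fa3>>25=0x74 ⇒ subi (RI)
  rd: (w>>22)&0x7=0x6 → bp
  imm: (w>>0)&0x3fffff=0x83fa3 → $540579
@+08  big-endian(90 00 00 00) = 0x90000000
  op=0x90000000>>25=0x48 ⇒ b (J)
  imm: (w>>0)&0x1ffffff=0x0 → $0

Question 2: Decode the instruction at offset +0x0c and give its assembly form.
shl bx, cx

[0c] 42 50 00 00 → 0x42500000
  top 7b → 0x21 → shl [RR]
  rd@[24:22]=0x1 ⇒ bx
  rs@[21:19]=0x2 ⇒ cx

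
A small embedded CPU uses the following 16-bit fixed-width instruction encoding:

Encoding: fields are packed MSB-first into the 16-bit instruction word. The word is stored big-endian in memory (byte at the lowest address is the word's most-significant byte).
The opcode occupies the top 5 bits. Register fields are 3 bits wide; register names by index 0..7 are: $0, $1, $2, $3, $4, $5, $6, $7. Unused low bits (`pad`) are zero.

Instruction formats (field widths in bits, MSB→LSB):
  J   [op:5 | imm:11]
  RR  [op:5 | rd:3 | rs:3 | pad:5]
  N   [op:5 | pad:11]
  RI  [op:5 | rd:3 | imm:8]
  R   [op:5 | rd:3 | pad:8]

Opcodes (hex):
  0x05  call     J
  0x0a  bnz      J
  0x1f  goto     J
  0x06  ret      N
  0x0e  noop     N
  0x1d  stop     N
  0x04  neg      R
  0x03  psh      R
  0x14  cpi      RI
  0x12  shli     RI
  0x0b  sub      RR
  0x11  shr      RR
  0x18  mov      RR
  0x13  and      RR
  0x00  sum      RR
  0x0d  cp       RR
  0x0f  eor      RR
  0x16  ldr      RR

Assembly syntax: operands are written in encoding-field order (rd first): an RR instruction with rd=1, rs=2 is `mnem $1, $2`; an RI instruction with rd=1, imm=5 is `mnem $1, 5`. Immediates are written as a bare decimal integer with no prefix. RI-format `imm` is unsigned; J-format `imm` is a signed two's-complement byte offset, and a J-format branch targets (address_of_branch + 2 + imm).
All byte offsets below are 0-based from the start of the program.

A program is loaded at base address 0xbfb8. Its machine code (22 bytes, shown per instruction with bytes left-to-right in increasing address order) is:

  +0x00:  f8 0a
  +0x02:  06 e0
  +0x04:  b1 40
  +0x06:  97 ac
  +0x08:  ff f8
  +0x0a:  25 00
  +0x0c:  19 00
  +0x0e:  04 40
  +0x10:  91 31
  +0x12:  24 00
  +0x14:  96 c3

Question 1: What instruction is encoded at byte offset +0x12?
[12] 24 00 → 0x2400
  opcode bits[15:11]=0x4: neg/R
  rd: (w>>8)&0x7=0x4 → $4

neg $4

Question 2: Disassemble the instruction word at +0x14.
+0x14: 96 c3 ⇒ word 0x96c3 (big)
  op=0x96c3>>11=0x12 ⇒ shli (RI)
  rd: (w>>8)&0x7=0x6 → $6
  imm: (w>>0)&0xff=0xc3 → 195

shli $6, 195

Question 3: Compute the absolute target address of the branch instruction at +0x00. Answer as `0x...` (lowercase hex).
@+00  big-endian(f8 0a) = 0xf80a
  op=0xf80a>>11=0x1f ⇒ goto (J)
  [10:0] imm=10 = 10
  target = base 0xbfb8 + off 0x00 + 2 + imm 10 = 0xbfc4

0xbfc4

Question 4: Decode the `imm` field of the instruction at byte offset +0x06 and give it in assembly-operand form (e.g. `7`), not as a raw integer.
[06] 97 ac → 0x97ac
  top 5b → 0x12 → shli [RI]
  [10:8] rd=7 = $7
  [7:0] imm=172 = 172

172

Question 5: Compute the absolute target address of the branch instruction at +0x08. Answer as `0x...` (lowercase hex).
0xbfba

off 0x08: read ff f8 as big → 0xfff8
  top 5b → 0x1f → goto [J]
  imm: (w>>0)&0x7ff=0x7f8 (s11→-8) → -8
  target = base 0xbfb8 + off 0x08 + 2 + imm -8 = 0xbfba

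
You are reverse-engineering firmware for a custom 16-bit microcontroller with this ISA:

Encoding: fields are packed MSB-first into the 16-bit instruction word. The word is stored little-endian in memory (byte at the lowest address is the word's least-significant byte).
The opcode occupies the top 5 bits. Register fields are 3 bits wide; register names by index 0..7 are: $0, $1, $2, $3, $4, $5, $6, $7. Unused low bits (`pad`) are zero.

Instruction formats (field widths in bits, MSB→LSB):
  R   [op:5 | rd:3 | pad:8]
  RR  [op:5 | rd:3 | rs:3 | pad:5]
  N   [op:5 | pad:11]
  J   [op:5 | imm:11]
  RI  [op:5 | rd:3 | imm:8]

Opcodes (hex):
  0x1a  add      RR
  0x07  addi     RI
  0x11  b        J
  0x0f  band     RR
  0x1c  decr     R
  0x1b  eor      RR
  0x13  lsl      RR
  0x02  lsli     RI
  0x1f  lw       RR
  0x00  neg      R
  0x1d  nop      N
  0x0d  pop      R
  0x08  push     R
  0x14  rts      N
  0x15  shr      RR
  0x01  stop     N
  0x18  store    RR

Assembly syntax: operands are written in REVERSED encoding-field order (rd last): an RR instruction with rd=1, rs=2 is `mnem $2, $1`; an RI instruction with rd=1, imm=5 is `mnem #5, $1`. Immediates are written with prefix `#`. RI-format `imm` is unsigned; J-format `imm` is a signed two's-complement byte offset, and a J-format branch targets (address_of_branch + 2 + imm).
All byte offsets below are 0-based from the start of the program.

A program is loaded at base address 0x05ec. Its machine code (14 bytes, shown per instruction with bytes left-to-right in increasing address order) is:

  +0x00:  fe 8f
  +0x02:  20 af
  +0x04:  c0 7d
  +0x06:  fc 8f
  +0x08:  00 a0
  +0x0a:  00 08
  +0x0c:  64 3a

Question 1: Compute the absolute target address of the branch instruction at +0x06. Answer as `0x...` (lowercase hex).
0x05f0

+0x06: fc 8f ⇒ word 0x8ffc (little)
  opcode bits[15:11]=0x11: b/J
  [10:0] imm=2044 (s11→-4) = #-4
  target = base 0x05ec + off 0x06 + 2 + imm -4 = 0x05f0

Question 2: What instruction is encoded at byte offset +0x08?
@+08  little-endian(00 a0) = 0xa000
  top 5b → 0x14 → rts [N]

rts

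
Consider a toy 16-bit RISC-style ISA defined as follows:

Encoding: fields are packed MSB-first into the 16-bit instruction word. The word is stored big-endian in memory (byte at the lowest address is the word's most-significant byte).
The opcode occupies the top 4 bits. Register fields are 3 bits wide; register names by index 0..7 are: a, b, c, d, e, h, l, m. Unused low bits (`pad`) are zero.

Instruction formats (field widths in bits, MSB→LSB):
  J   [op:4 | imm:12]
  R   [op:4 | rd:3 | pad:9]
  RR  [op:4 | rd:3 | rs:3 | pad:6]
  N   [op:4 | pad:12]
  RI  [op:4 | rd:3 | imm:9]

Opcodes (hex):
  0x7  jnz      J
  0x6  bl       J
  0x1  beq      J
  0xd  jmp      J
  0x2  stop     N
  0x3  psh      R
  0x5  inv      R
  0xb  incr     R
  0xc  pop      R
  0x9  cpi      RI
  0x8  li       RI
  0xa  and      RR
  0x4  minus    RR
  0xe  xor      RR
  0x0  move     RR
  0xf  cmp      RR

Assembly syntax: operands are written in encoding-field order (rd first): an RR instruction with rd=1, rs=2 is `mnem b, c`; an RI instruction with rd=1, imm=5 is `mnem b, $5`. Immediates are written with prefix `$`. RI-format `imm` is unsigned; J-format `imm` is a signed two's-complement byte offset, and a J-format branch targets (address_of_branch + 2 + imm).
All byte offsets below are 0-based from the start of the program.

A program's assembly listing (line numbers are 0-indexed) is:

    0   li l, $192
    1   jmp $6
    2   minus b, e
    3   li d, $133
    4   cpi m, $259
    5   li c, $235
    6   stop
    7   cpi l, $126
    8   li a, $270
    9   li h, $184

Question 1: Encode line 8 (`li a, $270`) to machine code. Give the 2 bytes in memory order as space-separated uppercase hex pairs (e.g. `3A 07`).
81 0E

8. li fields op=0x8:4|rd=0:3|imm=270:9 → word 810eh → 81 0e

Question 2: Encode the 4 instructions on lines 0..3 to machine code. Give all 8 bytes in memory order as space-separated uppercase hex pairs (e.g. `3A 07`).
8C C0 D0 06 43 00 86 85

L0: li op=0x8:4|rd=6:3|imm=192:9 ⇒ 0x8cc0 ⇒ big 8c c0
L1: jmp op=0xd:4|imm=6:12 ⇒ 0xd006 ⇒ big d0 06
L2: minus op=0x4:4|rd=1:3|rs=4:3|pad=0:6 ⇒ 0x4300 ⇒ big 43 00
L3: li op=0x8:4|rd=3:3|imm=133:9 ⇒ 0x8685 ⇒ big 86 85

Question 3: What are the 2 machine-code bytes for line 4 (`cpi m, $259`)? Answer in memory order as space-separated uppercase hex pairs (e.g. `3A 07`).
9F 03

L4: cpi op=0x9:4|rd=7:3|imm=259:9 ⇒ 0x9f03 ⇒ big 9f 03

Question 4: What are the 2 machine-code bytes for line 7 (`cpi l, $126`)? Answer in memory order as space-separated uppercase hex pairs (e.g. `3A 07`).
L7: cpi op=0x9:4|rd=6:3|imm=126:9 ⇒ 0x9c7e ⇒ big 9c 7e

9C 7E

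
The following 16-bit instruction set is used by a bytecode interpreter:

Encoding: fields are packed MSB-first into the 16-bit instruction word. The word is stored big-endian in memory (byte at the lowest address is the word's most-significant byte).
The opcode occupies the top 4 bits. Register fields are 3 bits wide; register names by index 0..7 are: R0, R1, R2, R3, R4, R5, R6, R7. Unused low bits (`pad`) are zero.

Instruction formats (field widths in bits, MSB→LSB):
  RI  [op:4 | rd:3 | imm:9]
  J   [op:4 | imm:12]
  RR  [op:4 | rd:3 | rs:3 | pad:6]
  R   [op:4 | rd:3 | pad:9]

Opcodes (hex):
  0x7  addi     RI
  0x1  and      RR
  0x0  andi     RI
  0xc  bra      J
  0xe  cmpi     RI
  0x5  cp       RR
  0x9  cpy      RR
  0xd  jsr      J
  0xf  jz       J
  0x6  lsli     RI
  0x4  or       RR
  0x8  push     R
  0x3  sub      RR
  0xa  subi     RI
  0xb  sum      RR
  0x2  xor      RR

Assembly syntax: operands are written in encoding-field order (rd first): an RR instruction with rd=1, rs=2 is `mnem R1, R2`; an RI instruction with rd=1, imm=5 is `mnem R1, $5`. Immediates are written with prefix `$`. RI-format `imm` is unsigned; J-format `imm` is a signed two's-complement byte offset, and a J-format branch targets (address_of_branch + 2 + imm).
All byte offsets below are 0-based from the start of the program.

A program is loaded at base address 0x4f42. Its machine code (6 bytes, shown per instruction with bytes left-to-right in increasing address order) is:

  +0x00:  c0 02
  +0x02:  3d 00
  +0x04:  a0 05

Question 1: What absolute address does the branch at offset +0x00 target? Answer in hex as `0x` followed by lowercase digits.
0x4f46

[00] c0 02 → 0xc002
  top 4b → 0xc → bra [J]
  imm@[11:0]=0x2 ⇒ $2
  target = base 0x4f42 + off 0x00 + 2 + imm 2 = 0x4f46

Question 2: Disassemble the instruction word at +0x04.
subi R0, $5

[04] a0 05 → 0xa005
  op=0xa005>>12=0xa ⇒ subi (RI)
  [11:9] rd=0 = R0
  [8:0] imm=5 = $5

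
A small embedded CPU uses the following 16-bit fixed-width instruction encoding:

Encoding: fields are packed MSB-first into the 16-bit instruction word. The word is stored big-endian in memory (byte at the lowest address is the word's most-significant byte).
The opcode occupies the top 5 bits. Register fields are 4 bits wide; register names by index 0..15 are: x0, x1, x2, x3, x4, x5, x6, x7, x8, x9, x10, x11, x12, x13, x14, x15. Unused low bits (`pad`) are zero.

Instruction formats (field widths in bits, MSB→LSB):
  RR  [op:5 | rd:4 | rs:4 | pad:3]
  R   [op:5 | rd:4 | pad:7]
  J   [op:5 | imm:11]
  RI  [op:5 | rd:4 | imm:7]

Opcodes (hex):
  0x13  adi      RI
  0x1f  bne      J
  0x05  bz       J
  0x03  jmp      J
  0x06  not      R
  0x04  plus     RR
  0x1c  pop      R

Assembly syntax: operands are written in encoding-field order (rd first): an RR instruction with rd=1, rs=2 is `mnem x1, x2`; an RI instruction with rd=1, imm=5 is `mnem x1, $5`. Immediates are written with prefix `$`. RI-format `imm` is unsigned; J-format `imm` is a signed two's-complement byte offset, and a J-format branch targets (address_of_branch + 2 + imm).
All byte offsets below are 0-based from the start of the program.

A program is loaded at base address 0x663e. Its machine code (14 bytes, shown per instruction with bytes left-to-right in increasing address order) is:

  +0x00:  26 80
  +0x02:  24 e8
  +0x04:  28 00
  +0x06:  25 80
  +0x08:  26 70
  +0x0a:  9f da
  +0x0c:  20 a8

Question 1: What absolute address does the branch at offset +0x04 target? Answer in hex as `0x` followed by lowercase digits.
0x6644

off 0x04: read 28 00 as big → 0x2800
  op=0x2800>>11=0x5 ⇒ bz (J)
  [10:0] imm=0 = $0
  target = base 0x663e + off 0x04 + 2 + imm 0 = 0x6644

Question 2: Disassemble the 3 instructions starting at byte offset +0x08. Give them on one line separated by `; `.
plus x12, x14; adi x15, $90; plus x1, x5

off 0x08: read 26 70 as big → 0x2670
  op=0x2670>>11=0x4 ⇒ plus (RR)
  [10:7] rd=12 = x12
  [6:3] rs=14 = x14
off 0x0a: read 9f da as big → 0x9fda
  op=0x9fda>>11=0x13 ⇒ adi (RI)
  [10:7] rd=15 = x15
  [6:0] imm=90 = $90
off 0x0c: read 20 a8 as big → 0x20a8
  op=0x20a8>>11=0x4 ⇒ plus (RR)
  [10:7] rd=1 = x1
  [6:3] rs=5 = x5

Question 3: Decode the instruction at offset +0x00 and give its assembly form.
@+00  big-endian(26 80) = 0x2680
  op=0x2680>>11=0x4 ⇒ plus (RR)
  [10:7] rd=13 = x13
  [6:3] rs=0 = x0

plus x13, x0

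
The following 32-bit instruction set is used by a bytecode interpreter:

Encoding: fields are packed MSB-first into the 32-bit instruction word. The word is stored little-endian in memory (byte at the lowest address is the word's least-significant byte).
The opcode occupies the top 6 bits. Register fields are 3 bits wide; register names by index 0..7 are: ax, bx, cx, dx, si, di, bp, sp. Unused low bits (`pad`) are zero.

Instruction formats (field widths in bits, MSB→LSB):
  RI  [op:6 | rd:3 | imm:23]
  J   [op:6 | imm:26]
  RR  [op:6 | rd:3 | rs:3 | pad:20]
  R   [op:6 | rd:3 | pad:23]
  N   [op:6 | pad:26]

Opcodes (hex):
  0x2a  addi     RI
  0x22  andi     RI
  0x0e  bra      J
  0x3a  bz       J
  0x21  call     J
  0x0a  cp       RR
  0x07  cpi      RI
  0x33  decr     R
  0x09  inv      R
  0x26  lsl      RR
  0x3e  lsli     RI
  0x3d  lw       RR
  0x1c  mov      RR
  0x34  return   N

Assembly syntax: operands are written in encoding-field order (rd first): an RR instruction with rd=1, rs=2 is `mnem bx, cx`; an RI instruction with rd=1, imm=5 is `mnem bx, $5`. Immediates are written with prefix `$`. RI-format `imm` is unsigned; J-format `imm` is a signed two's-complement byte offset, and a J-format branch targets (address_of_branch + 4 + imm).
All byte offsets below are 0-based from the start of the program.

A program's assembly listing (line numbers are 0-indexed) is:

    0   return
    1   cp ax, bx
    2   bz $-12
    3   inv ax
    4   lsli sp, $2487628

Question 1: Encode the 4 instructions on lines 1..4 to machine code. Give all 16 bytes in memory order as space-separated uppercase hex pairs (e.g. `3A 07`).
L1: cp op=0xa:6|rd=0:3|rs=1:3|pad=0:20 ⇒ 0x28100000 ⇒ little 00 00 10 28
L2: bz op=0x3a:6|imm=-12:26 ⇒ 0xebfffff4 ⇒ little f4 ff ff eb
L3: inv op=0x9:6|rd=0:3|pad=0:23 ⇒ 0x24000000 ⇒ little 00 00 00 24
L4: lsli op=0x3e:6|rd=7:3|imm=2487628:23 ⇒ 0xfba5f54c ⇒ little 4c f5 a5 fb

00 00 10 28 F4 FF FF EB 00 00 00 24 4C F5 A5 FB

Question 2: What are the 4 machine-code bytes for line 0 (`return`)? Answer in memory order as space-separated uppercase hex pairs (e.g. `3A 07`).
line 0 (return): pack op=0x34:6|pad=0:26 = 0xd0000000; little→ 00 00 00 d0

00 00 00 D0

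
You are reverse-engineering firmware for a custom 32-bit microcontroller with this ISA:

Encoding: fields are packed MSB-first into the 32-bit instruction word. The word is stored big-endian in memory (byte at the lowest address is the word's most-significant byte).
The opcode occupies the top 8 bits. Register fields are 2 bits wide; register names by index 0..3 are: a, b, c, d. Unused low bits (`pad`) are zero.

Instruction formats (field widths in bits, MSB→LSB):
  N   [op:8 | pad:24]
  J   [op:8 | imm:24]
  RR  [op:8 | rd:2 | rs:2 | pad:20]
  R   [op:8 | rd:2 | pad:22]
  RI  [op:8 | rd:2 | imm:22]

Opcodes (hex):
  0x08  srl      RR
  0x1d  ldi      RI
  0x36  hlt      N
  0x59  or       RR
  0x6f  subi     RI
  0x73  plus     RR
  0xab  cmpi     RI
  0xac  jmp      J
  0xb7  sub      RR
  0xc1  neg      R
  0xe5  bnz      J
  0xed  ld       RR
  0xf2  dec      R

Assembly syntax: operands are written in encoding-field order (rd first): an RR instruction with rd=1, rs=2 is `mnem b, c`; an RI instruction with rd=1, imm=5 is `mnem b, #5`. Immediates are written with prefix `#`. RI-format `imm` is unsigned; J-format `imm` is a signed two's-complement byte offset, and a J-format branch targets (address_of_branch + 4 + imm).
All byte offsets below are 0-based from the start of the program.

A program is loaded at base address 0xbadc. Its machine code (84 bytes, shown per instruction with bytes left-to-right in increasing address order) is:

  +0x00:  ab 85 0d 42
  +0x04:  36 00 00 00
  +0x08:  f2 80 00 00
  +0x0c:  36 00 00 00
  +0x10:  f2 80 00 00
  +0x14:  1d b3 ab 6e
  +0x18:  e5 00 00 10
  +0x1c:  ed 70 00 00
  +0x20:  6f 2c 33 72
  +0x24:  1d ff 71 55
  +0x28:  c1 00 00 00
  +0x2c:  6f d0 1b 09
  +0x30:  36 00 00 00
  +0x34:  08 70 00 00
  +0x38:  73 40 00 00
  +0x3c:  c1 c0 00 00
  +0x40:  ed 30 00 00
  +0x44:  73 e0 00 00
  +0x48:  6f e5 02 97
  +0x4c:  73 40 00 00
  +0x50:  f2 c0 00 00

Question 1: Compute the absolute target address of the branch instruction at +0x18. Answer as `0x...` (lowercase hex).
0xbb08

off 0x18: read e5 00 00 10 as big → 0xe5000010
  opcode bits[31:24]=0xe5: bnz/J
  imm@[23:0]=0x10 ⇒ #16
  target = base 0xbadc + off 0x18 + 4 + imm 16 = 0xbb08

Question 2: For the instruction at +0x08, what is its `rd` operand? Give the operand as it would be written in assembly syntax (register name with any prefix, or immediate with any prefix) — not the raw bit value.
c

+0x08: f2 80 00 00 ⇒ word 0xf2800000 (big)
  top 8b → 0xf2 → dec [R]
  [23:22] rd=2 = c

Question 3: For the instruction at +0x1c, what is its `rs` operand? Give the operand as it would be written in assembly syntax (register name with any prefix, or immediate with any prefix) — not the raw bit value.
d

off 0x1c: read ed 70 00 00 as big → 0xed700000
  op=0xed700000>>24=0xed ⇒ ld (RR)
  rd@[23:22]=0x1 ⇒ b
  rs@[21:20]=0x3 ⇒ d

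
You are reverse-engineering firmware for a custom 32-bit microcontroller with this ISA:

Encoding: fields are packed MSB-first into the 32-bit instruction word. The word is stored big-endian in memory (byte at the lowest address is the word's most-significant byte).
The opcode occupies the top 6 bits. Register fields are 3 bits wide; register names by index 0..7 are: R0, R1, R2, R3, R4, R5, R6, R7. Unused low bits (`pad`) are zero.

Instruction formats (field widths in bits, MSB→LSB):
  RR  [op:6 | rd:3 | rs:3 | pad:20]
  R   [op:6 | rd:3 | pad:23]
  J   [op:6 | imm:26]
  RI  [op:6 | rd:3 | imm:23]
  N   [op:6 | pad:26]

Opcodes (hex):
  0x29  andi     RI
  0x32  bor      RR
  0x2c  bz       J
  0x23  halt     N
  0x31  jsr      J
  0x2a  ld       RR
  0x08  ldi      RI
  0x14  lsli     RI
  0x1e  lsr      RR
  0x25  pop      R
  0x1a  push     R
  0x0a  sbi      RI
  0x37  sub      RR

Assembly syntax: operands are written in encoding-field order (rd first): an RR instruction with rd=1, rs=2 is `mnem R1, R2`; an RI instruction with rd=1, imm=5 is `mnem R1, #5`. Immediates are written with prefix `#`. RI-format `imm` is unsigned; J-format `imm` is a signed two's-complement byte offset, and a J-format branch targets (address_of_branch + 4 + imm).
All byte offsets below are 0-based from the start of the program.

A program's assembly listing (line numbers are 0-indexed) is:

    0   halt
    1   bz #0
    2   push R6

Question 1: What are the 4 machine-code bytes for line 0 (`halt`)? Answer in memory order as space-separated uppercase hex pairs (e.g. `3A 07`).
0. halt fields op=0x23:6|pad=0:26 → word 8c000000h → 8c 00 00 00

8C 00 00 00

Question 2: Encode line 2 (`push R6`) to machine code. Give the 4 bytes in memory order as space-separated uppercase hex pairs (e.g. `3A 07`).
line 2 (push): pack op=0x1a:6|rd=6:3|pad=0:23 = 0x6b000000; big→ 6b 00 00 00

6B 00 00 00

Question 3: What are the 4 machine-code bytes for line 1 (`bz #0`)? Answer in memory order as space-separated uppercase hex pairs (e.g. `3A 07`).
B0 00 00 00

line 1 (bz): pack op=0x2c:6|imm=0:26 = 0xb0000000; big→ b0 00 00 00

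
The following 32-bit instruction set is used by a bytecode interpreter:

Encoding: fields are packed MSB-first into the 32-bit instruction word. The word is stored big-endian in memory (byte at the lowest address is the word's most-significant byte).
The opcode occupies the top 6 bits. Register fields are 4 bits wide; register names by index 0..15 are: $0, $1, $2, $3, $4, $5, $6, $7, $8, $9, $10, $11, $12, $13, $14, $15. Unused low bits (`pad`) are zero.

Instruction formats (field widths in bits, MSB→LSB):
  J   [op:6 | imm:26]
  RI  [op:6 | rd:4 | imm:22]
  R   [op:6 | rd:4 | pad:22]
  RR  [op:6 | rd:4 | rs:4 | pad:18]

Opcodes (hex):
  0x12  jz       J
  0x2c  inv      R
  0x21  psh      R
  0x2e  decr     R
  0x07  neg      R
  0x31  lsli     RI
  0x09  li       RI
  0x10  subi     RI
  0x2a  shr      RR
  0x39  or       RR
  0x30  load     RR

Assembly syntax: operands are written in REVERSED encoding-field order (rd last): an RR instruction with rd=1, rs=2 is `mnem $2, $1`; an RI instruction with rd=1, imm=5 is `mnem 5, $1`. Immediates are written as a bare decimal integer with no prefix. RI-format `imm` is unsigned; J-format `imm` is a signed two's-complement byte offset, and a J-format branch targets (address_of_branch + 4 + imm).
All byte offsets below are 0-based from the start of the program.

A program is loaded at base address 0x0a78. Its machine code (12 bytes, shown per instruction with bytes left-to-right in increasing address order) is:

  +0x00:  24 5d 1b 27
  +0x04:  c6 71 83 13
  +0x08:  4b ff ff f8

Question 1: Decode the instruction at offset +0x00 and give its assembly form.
+0x00: 24 5d 1b 27 ⇒ word 0x245d1b27 (big)
  top 6b → 0x9 → li [RI]
  rd: (w>>22)&0xf=0x1 → $1
  imm: (w>>0)&0x3fffff=0x1d1b27 → 1907495

li 1907495, $1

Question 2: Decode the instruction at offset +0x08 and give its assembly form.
+0x08: 4b ff ff f8 ⇒ word 0x4bfffff8 (big)
  op=0x4bfffff8>>26=0x12 ⇒ jz (J)
  [25:0] imm=67108856 (s26→-8) = -8

jz -8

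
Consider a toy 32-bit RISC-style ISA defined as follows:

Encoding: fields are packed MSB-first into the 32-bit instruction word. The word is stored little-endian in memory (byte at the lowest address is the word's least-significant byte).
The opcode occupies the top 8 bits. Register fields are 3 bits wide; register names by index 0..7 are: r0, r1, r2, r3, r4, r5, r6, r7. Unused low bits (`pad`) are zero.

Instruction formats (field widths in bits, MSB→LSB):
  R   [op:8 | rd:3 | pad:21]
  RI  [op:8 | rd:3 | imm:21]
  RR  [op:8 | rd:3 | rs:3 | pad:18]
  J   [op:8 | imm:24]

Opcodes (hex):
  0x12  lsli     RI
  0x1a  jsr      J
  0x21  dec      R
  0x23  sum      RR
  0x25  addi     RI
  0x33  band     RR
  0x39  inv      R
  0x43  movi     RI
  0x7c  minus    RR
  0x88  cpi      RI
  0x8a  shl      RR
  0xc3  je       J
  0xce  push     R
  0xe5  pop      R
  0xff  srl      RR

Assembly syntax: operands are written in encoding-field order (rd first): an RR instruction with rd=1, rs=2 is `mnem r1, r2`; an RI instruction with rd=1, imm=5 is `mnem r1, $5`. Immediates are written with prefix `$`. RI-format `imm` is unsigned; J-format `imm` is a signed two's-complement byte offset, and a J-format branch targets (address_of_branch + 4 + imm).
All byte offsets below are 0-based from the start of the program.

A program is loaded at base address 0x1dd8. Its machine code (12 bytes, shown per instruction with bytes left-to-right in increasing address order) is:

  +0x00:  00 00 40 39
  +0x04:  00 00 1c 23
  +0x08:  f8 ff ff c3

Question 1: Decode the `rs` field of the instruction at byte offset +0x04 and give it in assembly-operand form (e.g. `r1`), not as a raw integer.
r7

off 0x04: read 00 00 1c 23 as little → 0x231c0000
  opcode bits[31:24]=0x23: sum/RR
  rd: (w>>21)&0x7=0x0 → r0
  rs: (w>>18)&0x7=0x7 → r7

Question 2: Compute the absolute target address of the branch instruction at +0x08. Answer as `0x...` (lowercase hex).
[08] f8 ff ff c3 → 0xc3fffff8
  top 8b → 0xc3 → je [J]
  [23:0] imm=16777208 (s24→-8) = $-8
  target = base 0x1dd8 + off 0x08 + 4 + imm -8 = 0x1ddc

0x1ddc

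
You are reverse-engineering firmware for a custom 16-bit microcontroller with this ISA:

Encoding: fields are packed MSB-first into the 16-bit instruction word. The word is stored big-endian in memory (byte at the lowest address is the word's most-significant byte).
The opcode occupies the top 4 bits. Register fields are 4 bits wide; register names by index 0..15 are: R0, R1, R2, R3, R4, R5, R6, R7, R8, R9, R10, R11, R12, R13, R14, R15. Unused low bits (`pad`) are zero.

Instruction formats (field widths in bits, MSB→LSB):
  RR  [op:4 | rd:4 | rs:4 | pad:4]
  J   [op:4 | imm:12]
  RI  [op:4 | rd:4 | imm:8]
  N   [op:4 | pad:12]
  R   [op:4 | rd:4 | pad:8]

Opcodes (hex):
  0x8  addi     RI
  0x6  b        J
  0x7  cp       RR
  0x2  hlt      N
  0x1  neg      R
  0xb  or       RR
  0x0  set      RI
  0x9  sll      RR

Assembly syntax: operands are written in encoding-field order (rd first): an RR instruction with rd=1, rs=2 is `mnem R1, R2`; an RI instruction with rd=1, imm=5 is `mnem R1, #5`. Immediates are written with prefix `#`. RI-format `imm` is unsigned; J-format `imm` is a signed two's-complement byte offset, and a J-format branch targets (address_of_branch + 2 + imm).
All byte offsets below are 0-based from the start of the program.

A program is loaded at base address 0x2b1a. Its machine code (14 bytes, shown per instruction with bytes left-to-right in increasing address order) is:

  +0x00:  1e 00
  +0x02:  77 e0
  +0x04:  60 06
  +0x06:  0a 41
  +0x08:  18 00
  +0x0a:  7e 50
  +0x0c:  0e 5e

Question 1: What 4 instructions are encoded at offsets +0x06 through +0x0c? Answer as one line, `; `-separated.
set R10, #65; neg R8; cp R14, R5; set R14, #94

@+06  big-endian(0a 41) = 0x0a41
  opcode bits[15:12]=0x0: set/RI
  rd@[11:8]=0xa ⇒ R10
  imm@[7:0]=0x41 ⇒ #65
@+08  big-endian(18 00) = 0x1800
  opcode bits[15:12]=0x1: neg/R
  rd@[11:8]=0x8 ⇒ R8
@+0a  big-endian(7e 50) = 0x7e50
  opcode bits[15:12]=0x7: cp/RR
  rd@[11:8]=0xe ⇒ R14
  rs@[7:4]=0x5 ⇒ R5
@+0c  big-endian(0e 5e) = 0x0e5e
  opcode bits[15:12]=0x0: set/RI
  rd@[11:8]=0xe ⇒ R14
  imm@[7:0]=0x5e ⇒ #94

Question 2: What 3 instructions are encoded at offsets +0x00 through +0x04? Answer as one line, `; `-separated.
neg R14; cp R7, R14; b #6

@+00  big-endian(1e 00) = 0x1e00
  op=0x1e00>>12=0x1 ⇒ neg (R)
  rd@[11:8]=0xe ⇒ R14
@+02  big-endian(77 e0) = 0x77e0
  op=0x77e0>>12=0x7 ⇒ cp (RR)
  rd@[11:8]=0x7 ⇒ R7
  rs@[7:4]=0xe ⇒ R14
@+04  big-endian(60 06) = 0x6006
  op=0x6006>>12=0x6 ⇒ b (J)
  imm@[11:0]=0x6 ⇒ #6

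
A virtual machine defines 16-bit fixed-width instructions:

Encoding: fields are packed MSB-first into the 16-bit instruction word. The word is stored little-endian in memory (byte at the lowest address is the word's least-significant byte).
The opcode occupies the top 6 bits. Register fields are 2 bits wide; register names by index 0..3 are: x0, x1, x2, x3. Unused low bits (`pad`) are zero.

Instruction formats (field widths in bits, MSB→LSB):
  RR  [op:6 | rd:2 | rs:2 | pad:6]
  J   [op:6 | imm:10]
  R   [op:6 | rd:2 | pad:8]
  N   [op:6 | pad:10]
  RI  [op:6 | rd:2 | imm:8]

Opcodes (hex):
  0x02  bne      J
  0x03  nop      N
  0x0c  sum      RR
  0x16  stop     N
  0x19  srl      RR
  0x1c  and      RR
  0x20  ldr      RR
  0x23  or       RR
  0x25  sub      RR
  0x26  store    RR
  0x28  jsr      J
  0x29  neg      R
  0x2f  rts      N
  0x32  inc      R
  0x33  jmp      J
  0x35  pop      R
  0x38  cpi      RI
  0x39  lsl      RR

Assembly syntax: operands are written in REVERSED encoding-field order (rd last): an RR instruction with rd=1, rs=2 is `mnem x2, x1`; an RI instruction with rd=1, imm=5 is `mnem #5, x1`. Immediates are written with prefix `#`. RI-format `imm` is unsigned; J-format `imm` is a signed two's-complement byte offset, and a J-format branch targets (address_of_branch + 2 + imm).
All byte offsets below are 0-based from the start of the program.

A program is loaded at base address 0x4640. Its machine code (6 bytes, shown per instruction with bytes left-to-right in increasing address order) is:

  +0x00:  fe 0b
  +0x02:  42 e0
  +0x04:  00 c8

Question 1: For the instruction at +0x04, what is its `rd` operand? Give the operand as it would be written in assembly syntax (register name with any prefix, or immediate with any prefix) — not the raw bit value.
x0

+0x04: 00 c8 ⇒ word 0xc800 (little)
  opcode bits[15:10]=0x32: inc/R
  [9:8] rd=0 = x0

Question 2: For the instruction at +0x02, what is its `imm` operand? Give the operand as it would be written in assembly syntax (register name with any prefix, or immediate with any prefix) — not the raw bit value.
#66

[02] 42 e0 → 0xe042
  top 6b → 0x38 → cpi [RI]
  [9:8] rd=0 = x0
  [7:0] imm=66 = #66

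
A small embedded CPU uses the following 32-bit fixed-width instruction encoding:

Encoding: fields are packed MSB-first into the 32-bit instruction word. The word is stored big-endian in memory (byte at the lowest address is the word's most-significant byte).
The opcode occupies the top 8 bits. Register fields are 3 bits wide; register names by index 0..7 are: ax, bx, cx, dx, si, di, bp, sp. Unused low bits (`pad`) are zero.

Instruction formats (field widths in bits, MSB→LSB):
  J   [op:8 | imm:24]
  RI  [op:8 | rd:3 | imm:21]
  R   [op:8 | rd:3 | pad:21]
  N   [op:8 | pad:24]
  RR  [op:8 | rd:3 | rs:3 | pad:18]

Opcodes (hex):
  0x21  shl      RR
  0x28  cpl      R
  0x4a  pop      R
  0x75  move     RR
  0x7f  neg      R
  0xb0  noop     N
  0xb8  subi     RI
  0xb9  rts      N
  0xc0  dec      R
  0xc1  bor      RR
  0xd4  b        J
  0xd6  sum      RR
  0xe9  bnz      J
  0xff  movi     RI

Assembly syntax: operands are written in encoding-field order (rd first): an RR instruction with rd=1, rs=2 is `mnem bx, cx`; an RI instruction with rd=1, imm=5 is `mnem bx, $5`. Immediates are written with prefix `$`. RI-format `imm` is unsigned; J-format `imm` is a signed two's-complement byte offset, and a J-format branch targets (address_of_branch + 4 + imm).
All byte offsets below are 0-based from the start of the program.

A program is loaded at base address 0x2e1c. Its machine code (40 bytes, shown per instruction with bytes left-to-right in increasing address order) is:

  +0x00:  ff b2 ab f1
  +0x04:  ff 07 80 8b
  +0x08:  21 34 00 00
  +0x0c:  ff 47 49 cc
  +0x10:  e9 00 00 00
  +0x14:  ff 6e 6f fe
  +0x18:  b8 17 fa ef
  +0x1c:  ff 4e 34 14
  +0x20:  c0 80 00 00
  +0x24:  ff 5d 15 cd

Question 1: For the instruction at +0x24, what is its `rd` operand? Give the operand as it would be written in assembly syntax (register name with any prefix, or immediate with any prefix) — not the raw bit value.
cx

@+24  big-endian(ff 5d 15 cd) = 0xff5d15cd
  op=0xff5d15cd>>24=0xff ⇒ movi (RI)
  rd@[23:21]=0x2 ⇒ cx
  imm@[20:0]=0x1d15cd ⇒ $1906125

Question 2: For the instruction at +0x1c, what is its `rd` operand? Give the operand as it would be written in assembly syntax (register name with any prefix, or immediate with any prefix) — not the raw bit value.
[1c] ff 4e 34 14 → 0xff4e3414
  opcode bits[31:24]=0xff: movi/RI
  rd@[23:21]=0x2 ⇒ cx
  imm@[20:0]=0xe3414 ⇒ $930836

cx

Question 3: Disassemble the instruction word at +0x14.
off 0x14: read ff 6e 6f fe as big → 0xff6e6ffe
  opcode bits[31:24]=0xff: movi/RI
  rd: (w>>21)&0x7=0x3 → dx
  imm: (w>>0)&0x1fffff=0xe6ffe → $946174

movi dx, $946174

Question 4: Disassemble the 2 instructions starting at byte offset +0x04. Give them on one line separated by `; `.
off 0x04: read ff 07 80 8b as big → 0xff07808b
  opcode bits[31:24]=0xff: movi/RI
  rd: (w>>21)&0x7=0x0 → ax
  imm: (w>>0)&0x1fffff=0x7808b → $491659
off 0x08: read 21 34 00 00 as big → 0x21340000
  opcode bits[31:24]=0x21: shl/RR
  rd: (w>>21)&0x7=0x1 → bx
  rs: (w>>18)&0x7=0x5 → di

movi ax, $491659; shl bx, di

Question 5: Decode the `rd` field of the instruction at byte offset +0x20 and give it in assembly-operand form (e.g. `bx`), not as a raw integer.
si

[20] c0 80 00 00 → 0xc0800000
  top 8b → 0xc0 → dec [R]
  [23:21] rd=4 = si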